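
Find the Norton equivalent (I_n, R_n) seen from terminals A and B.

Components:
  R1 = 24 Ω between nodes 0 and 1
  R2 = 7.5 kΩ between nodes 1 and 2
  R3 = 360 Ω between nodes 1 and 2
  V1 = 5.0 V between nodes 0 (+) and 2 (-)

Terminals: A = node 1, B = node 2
Find the Thévenin equivalent first; then I_n = V_th/R_th and R_n = R_th.
Step 1 — V_th is the open-circuit voltage V_A - V_B (nothing connected across the terminals).
Nodal analysis, taking node 2 as the 0 V reference.
Source V1 fixes V_0 = 5 V.
KCL at each unknown node (sum of currents leaving = 0; resistances in Ω):
  Node 1: (V_1 - 5)/24 + (V_1 - 0)/7500 + (V_1 - 0)/360 = 0
Collecting terms: 0.04458 × V_1 = 0.2083  =>  V_1 = 4.673 V
V_th = V_1 - V_2 = 4.673 - 0 = 4.673 V
Step 2 — R_th: zero the source — replace V1 by a short circuit (node 2 merges into node 0) — and find the resistance seen between A (node 1) and B (node 0).
Reduce the network between node 1 (A) and node 0 (B) by series/parallel combination:
  Rp1 = R1 ‖ R2 ‖ R3 (parallel, all between nodes 0 and 1) = 1/(1/24 + 1/7500 + 1/360) = 22.43 Ω
R_th = 22.43 Ω
I_n = V_th/R_th = 4.673/22.43 = 0.2083 A, and R_n = R_th = 22.43 Ω

Final answer: I_n = 0.2083 A, R_n = 22.43 Ω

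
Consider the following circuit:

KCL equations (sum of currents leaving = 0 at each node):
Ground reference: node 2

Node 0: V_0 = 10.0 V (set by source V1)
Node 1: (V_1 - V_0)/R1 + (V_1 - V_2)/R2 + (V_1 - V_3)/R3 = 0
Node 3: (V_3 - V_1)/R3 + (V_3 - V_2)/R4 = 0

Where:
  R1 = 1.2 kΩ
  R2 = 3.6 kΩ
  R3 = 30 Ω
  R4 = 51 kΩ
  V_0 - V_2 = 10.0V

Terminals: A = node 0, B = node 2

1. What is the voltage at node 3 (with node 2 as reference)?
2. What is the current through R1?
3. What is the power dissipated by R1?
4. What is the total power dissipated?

Nodal analysis, taking node 2 as the 0 V reference.
Source V1 fixes V_0 = 10 V.
KCL at each unknown node (sum of currents leaving = 0; resistances in Ω):
  Node 1: (V_1 - 10)/1200 + (V_1 - 0)/3600 + (V_1 - V_3)/30 = 0
  Node 3: (V_3 - V_1)/30 + (V_3 - 0)/51000 = 0
Collecting terms (coefficients in siemens):
  0.03444·V_1 - 0.03333·V_3 = 0.008333
  0.03335·V_3 - 0.03333·V_1 = 0
Determinant D = (0.03444)(0.03335) - (-0.03333)(-0.03333) = 0.00003771
V_1 = [(0.008333)(0.03335) - (-0.03333)(0)]/D = 7.37 V
V_3 = [(0.03444)(0) - (0.008333)(-0.03333)]/D = 7.366 V
Part 1:
  Read off the nodal solution: V_3 = 7.366 V
Part 2:
  I_R1 = (V_0 - V_1)/R1 = (10 - 7.37)/1200 = 0.002192 A
  Magnitude: I_R1 = 0.002192 A
Part 3:
  I_R1 = (V_0 - V_1)/R1 = (10 - 7.37)/1200 = 0.002192 A
  P_R1 = I_R1² × R1 = (0.002192)² × 1200 = 0.005764 W
Part 4:
  Power in each resistor, P = (ΔV)²/R:
    P_R1 = (10 - 7.37)²/1200 = 0.005764 W
    P_R2 = (7.37 - 0)²/3600 = 0.01509 W
    P_R3 = (7.37 - 7.366)²/30 = 0.0000006258 W
    P_R4 = (0 - 7.366)²/51000 = 0.001064 W
  P_total = P_R1 + P_R2 + P_R3 + P_R4 = 0.02192 W

Final answers:
1. V_3 = 7.366 V
2. I_R1 = 0.002192 A
3. P_R1 = 0.005764 W
4. P_total = 0.02192 W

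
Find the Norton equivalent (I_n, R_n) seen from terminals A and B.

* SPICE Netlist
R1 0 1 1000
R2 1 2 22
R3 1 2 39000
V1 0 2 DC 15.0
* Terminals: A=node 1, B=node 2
Find the Thévenin equivalent first; then I_n = V_th/R_th and R_n = R_th.
Step 1 — V_th is the open-circuit voltage V_A - V_B (nothing connected across the terminals).
Nodal analysis, taking node 2 as the 0 V reference.
Source V1 fixes V_0 = 15 V.
KCL at each unknown node (sum of currents leaving = 0; resistances in Ω):
  Node 1: (V_1 - 15)/1000 + (V_1 - 0)/22 + (V_1 - 0)/39000 = 0
Collecting terms: 0.04648 × V_1 = 0.015  =>  V_1 = 0.3227 V
V_th = V_1 - V_2 = 0.3227 - 0 = 0.3227 V
Step 2 — R_th: zero the source — replace V1 by a short circuit (node 2 merges into node 0) — and find the resistance seen between A (node 1) and B (node 0).
Reduce the network between node 1 (A) and node 0 (B) by series/parallel combination:
  Rp1 = R1 ‖ R2 ‖ R3 (parallel, all between nodes 0 and 1) = 1/(1/1000 + 1/22 + 1/39000) = 21.51 Ω
R_th = 21.51 Ω
I_n = V_th/R_th = 0.3227/21.51 = 0.015 A, and R_n = R_th = 21.51 Ω

Final answer: I_n = 0.015 A, R_n = 21.51 Ω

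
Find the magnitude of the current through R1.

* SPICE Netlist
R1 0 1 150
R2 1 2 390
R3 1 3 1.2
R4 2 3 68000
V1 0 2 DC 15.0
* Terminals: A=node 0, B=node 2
Nodal analysis, taking node 2 as the 0 V reference.
Source V1 fixes V_0 = 15 V.
KCL at each unknown node (sum of currents leaving = 0; resistances in Ω):
  Node 1: (V_1 - 15)/150 + (V_1 - 0)/390 + (V_1 - V_3)/1.2 = 0
  Node 3: (V_3 - V_1)/1.2 + (V_3 - 0)/68000 = 0
Collecting terms (coefficients in siemens):
  0.8426·V_1 - 0.8333·V_3 = 0.1
  0.8333·V_3 - 0.8333·V_1 = 0
Determinant D = (0.8426)(0.8333) - (-0.8333)(-0.8333) = 0.007705
V_1 = [(0.1)(0.8333) - (-0.8333)(0)]/D = 10.82 V
V_3 = [(0.8426)(0) - (0.1)(-0.8333)]/D = 10.82 V
I_R1 = (V_0 - V_1)/R1 = (15 - 10.82)/150 = 0.02789 A
|I_R1| = 0.02789 A

Final answer: |I_R1| = 0.02789 A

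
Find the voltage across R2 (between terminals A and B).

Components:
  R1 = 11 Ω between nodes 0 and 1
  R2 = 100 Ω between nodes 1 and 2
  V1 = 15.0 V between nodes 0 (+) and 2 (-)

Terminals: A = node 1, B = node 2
R1 and R2 are in series across V1 (node 0 → node 1 → node 2), and the output A–B is taken across R2, so this is a voltage divider.
Series current: I = V1/(R1 + R2) = 15/(11 + 100) = 15/111 = 0.1351 A
V_R2 = I × R2 = V1 × R2/(R1 + R2) = 15 × 100/111 = 13.51 V

Final answer: 13.51 V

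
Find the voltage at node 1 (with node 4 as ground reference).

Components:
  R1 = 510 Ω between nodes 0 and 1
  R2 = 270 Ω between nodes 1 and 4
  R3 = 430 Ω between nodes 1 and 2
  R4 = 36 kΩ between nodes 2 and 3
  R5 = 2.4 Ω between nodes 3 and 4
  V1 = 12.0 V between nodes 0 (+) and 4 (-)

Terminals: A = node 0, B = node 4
Nodal analysis, taking node 4 as the 0 V reference.
Source V1 fixes V_0 = 12 V.
KCL at each unknown node (sum of currents leaving = 0; resistances in Ω):
  Node 1: (V_1 - 12)/510 + (V_1 - 0)/270 + (V_1 - V_2)/430 = 0
  Node 2: (V_2 - V_1)/430 + (V_2 - V_3)/36000 = 0
  Node 3: (V_3 - V_2)/36000 + (V_3 - 0)/2.4 = 0
Collecting terms (coefficients in siemens):
  0.00799·V_1 - 0.002326·V_2 = 0.02353
  0.002353·V_2 - 0.002326·V_1 - 0.00002778·V_3 = 0
  0.4167·V_3 - 0.00002778·V_2 = 0
Solving these 3 simultaneous equations (Gaussian elimination) gives:
  V_1 = 4.134 V, V_2 = 4.085 V, V_3 = 0.0002723 V
The requested potential is V_1 = 4.134 V.

Final answer: V_1 = 4.134 V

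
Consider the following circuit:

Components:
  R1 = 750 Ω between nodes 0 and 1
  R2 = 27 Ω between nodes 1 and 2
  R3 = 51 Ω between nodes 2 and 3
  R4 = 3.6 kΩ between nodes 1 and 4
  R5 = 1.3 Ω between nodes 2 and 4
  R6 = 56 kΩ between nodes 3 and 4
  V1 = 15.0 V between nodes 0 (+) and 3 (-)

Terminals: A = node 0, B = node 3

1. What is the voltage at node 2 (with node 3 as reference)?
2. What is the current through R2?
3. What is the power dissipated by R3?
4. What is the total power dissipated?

Nodal analysis, taking node 3 as the 0 V reference.
Source V1 fixes V_0 = 15 V.
KCL at each unknown node (sum of currents leaving = 0; resistances in Ω):
  Node 1: (V_1 - 15)/750 + (V_1 - V_2)/27 + (V_1 - V_4)/3600 = 0
  Node 2: (V_2 - V_1)/27 + (V_2 - 0)/51 + (V_2 - V_4)/1.3 = 0
  Node 4: (V_4 - V_1)/3600 + (V_4 - V_2)/1.3 + (V_4 - 0)/56000 = 0
Collecting terms (coefficients in siemens):
  0.03865·V_1 - 0.03704·V_2 - 0.0002778·V_4 = 0.02
  0.8259·V_2 - 0.03704·V_1 - 0.7692·V_4 = 0
  0.7695·V_4 - 0.0002778·V_1 - 0.7692·V_2 = 0
Solving these 3 simultaneous equations (Gaussian elimination) gives:
  V_1 = 1.409 V, V_2 = 0.9233 V, V_4 = 0.9235 V
Part 1:
  Read off the nodal solution: V_2 = 0.9233 V
Part 2:
  I_R2 = (V_1 - V_2)/R2 = (1.409 - 0.9233)/27 = 0.01799 A
  Magnitude: I_R2 = 0.01799 A
Part 3:
  I_R3 = (V_2 - V_3)/R3 = (0.9233 - 0)/51 = 0.0181 A
  P_R3 = I_R3² × R3 = (0.0181)² × 51 = 0.01672 W
Part 4:
  Power in each resistor, P = (ΔV)²/R:
    P_R1 = (15 - 1.409)²/750 = 0.2463 W
    P_R2 = (1.409 - 0.9233)²/27 = 0.008735 W
    P_R3 = (0.9233 - 0)²/51 = 0.01672 W
    P_R4 = (1.409 - 0.9235)²/3600 = 0.00006547 W
    P_R5 = (0.9233 - 0.9235)²/1.3 = 0.00000001821 W
    P_R6 = (0 - 0.9235)²/56000 = 0.00001523 W
  P_total = P_R1 + P_R2 + P_R3 + P_R4 + P_R5 + P_R6 = 0.2718 W

Final answers:
1. V_2 = 0.9233 V
2. I_R2 = 0.01799 A
3. P_R3 = 0.01672 W
4. P_total = 0.2718 W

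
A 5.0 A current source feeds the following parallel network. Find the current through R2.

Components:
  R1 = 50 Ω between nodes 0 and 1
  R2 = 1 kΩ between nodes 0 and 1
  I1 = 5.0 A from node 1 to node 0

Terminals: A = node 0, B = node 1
All resistors sit directly between nodes 0 and 1, so they are in parallel and share one voltage V; the full source current 5 A splits among them.
1/R_par = 1/50 + 1/1000 = 0.021 S  =>  R_par = 47.62 Ω
V = I × R_par = 5 × 47.62 = 238.1 V
I_R2 = V/R2 = 238.1/1000 = 0.2381 A

Final answer: 0.2381 A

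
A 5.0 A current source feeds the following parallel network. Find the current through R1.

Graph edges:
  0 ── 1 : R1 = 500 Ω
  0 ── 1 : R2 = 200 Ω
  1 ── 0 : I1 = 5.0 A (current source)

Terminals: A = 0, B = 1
All resistors sit directly between nodes 0 and 1, so they are in parallel and share one voltage V; the full source current 5 A splits among them.
1/R_par = 1/500 + 1/200 = 0.007 S  =>  R_par = 142.9 Ω
V = I × R_par = 5 × 142.9 = 714.3 V
I_R1 = V/R1 = 714.3/500 = 1.429 A

Final answer: 1.429 A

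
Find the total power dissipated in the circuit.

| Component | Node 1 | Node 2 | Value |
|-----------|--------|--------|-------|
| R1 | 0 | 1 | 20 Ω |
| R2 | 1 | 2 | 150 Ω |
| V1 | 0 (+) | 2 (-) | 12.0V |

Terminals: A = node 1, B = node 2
Nodal analysis, taking node 2 as the 0 V reference.
Source V1 fixes V_0 = 12 V.
KCL at each unknown node (sum of currents leaving = 0; resistances in Ω):
  Node 1: (V_1 - 12)/20 + (V_1 - 0)/150 = 0
Collecting terms: 0.05667 × V_1 = 0.6  =>  V_1 = 10.59 V
Power in each resistor, P = (ΔV)²/R:
  P_R1 = (12 - 10.59)²/20 = 0.09965 W
  P_R2 = (10.59 - 0)²/150 = 0.7474 W
P_total = P_R1 + P_R2 = 0.8471 W

Final answer: 0.8471 W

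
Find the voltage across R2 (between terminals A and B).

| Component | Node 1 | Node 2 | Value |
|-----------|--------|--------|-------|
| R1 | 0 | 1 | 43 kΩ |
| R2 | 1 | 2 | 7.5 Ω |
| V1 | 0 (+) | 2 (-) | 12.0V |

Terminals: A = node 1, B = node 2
R1 and R2 are in series across V1 (node 0 → node 1 → node 2), and the output A–B is taken across R2, so this is a voltage divider.
Series current: I = V1/(R1 + R2) = 12/(43000 + 7.5) = 12/43010 = 0.000279 A
V_R2 = I × R2 = V1 × R2/(R1 + R2) = 12 × 7.5/43010 = 0.002093 V

Final answer: 0.002093 V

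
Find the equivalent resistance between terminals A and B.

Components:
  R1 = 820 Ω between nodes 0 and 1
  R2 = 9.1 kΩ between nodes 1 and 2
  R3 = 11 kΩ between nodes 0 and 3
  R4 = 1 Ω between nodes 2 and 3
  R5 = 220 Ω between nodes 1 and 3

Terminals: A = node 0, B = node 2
The network is not a plain series/parallel combination. Inject a 1 A test current into terminal A (node 0) and return it from terminal B (node 2); then R_eq = V_A / (1 A).
Nodal analysis, taking node 2 as the 0 V reference.
Current source I_test pushes 1 A into node 0 and draws it out of node 2.
KCL at each unknown node (sum of currents leaving = 0; resistances in Ω):
  Node 0: (V_0 - V_1)/820 + (V_0 - V_3)/11000 - 1 = 0
  Node 1: (V_1 - V_0)/820 + (V_1 - 0)/9100 + (V_1 - V_3)/220 = 0
  Node 3: (V_3 - V_0)/11000 + (V_3 - V_1)/220 + (V_3 - 0)/1 = 0
Collecting terms (coefficients in siemens):
  0.00131·V_0 - 0.00122·V_1 - 0.00009091·V_3 = 1
  0.005875·V_1 - 0.00122·V_0 - 0.004545·V_3 = 0
  1.005·V_3 - 0.00009091·V_0 - 0.004545·V_1 = 0
Solving these 3 simultaneous equations (Gaussian elimination) gives:
  V_0 = 946.8 V, V_1 = 197.3 V, V_3 = 0.9783 V
R_eq = V_0 / 1 A = 946.8 Ω

Final answer: 946.8 Ω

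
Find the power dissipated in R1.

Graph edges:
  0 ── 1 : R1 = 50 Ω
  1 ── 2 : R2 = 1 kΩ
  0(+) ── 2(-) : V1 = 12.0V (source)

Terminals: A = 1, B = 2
Nodal analysis, taking node 2 as the 0 V reference.
Source V1 fixes V_0 = 12 V.
KCL at each unknown node (sum of currents leaving = 0; resistances in Ω):
  Node 1: (V_1 - 12)/50 + (V_1 - 0)/1000 = 0
Collecting terms: 0.021 × V_1 = 0.24  =>  V_1 = 11.43 V
I_R1 = (V_0 - V_1)/R1 = (12 - 11.43)/50 = 0.01143 A
P_R1 = I_R1² × R1 = (0.01143)² × 50 = 0.006531 W

Final answer: 0.006531 W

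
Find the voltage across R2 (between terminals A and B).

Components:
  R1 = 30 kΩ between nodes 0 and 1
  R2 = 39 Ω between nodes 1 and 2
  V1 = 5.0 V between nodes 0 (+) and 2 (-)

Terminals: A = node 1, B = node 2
R1 and R2 are in series across V1 (node 0 → node 1 → node 2), and the output A–B is taken across R2, so this is a voltage divider.
Series current: I = V1/(R1 + R2) = 5/(30000 + 39) = 5/30040 = 0.0001665 A
V_R2 = I × R2 = V1 × R2/(R1 + R2) = 5 × 39/30040 = 0.006492 V

Final answer: 0.006492 V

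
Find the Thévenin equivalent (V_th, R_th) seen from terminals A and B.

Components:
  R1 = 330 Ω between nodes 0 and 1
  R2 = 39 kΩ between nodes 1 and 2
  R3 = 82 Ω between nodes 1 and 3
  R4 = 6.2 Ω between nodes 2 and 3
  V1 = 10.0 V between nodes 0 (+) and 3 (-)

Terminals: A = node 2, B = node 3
Step 1 — V_th is the open-circuit voltage V_A - V_B (nothing connected across the terminals).
Nodal analysis, taking node 3 as the 0 V reference.
Source V1 fixes V_0 = 10 V.
KCL at each unknown node (sum of currents leaving = 0; resistances in Ω):
  Node 1: (V_1 - 10)/330 + (V_1 - V_2)/39000 + (V_1 - 0)/82 = 0
  Node 2: (V_2 - V_1)/39000 + (V_2 - 0)/6.2 = 0
Collecting terms (coefficients in siemens):
  0.01525·V_1 - 0.00002564·V_2 = 0.0303
  0.1613·V_2 - 0.00002564·V_1 = 0
Determinant D = (0.01525)(0.1613) - (-0.00002564)(-0.00002564) = 0.00246
V_1 = [(0.0303)(0.1613) - (-0.00002564)(0)]/D = 1.987 V
V_2 = [(0.01525)(0) - (0.0303)(-0.00002564)]/D = 0.0003158 V
V_th = V_2 - V_3 = 0.0003158 - 0 = 0.0003158 V
Step 2 — R_th: zero the source — replace V1 by a short circuit (node 3 merges into node 0) — and find the resistance seen between A (node 2) and B (node 0).
Reduce the network between node 2 (A) and node 0 (B) by series/parallel combination:
  Rp1 = R1 ‖ R3 (parallel, both between nodes 0 and 1) = 1/(1/330 + 1/82) = 65.68 Ω
  Rs1 = R2 + Rp1 (series, joined only at node 1) = 39000 + 65.68 = 39070 Ω
  Rp2 = R4 ‖ Rs1 (parallel, both between nodes 0 and 2) = 1/(1/6.2 + 1/39070) = 6.199 Ω
R_th = 6.199 Ω

Final answer: V_th = 0.0003158 V, R_th = 6.199 Ω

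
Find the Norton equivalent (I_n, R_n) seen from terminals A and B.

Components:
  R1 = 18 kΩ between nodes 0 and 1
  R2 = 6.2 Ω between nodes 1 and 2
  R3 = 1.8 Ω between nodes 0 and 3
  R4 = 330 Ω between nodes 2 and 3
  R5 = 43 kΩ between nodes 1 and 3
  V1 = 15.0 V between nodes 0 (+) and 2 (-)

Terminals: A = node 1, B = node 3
Find the Thévenin equivalent first; then I_n = V_th/R_th and R_n = R_th.
Step 1 — V_th is the open-circuit voltage V_A - V_B (nothing connected across the terminals).
Nodal analysis, taking node 2 as the 0 V reference.
Source V1 fixes V_0 = 15 V.
KCL at each unknown node (sum of currents leaving = 0; resistances in Ω):
  Node 1: (V_1 - 15)/18000 + (V_1 - 0)/6.2 + (V_1 - V_3)/43000 = 0
  Node 3: (V_3 - 15)/1.8 + (V_3 - 0)/330 + (V_3 - V_1)/43000 = 0
Collecting terms (coefficients in siemens):
  0.1614·V_1 - 0.00002326·V_3 = 0.0008333
  0.5586·V_3 - 0.00002326·V_1 = 8.333
Determinant D = (0.1614)(0.5586) - (-0.00002326)(-0.00002326) = 0.09014
V_1 = [(0.0008333)(0.5586) - (-0.00002326)(8.333)]/D = 0.007314 V
V_3 = [(0.1614)(8.333) - (0.0008333)(-0.00002326)]/D = 14.92 V
V_th = V_1 - V_3 = 0.007314 - 14.92 = -14.91 V
Step 2 — R_th: zero the source — replace V1 by a short circuit (node 2 merges into node 0) — and find the resistance seen between A (node 1) and B (node 3).
Reduce the network between node 1 (A) and node 3 (B) by series/parallel combination:
  Rp1 = R1 ‖ R2 (parallel, both between nodes 0 and 1) = 1/(1/18000 + 1/6.2) = 6.198 Ω
  Rp2 = R3 ‖ R4 (parallel, both between nodes 0 and 3) = 1/(1/1.8 + 1/330) = 1.79 Ω
  Rs1 = Rp1 + Rp2 (series, joined only at node 0) = 6.198 + 1.79 = 7.988 Ω
  Rp3 = R5 ‖ Rs1 (parallel, both between nodes 1 and 3) = 1/(1/43000 + 1/7.988) = 7.987 Ω
R_th = 7.987 Ω
I_n = V_th/R_th = -14.91/7.987 = -1.867 A, and R_n = R_th = 7.987 Ω

Final answer: I_n = -1.867 A, R_n = 7.987 Ω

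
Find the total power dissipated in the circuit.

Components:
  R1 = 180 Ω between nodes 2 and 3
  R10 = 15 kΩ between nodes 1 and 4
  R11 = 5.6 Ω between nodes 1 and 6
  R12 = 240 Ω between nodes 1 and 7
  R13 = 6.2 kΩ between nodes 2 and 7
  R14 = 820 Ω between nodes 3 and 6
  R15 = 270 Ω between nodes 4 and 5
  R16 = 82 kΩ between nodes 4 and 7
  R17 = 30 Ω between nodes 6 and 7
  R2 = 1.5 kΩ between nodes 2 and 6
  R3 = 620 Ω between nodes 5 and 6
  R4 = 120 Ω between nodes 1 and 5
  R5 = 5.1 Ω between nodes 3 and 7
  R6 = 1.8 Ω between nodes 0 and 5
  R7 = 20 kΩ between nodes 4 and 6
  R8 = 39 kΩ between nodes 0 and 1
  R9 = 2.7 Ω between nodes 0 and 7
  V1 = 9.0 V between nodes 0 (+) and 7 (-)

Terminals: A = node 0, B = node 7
Nodal analysis, taking node 7 as the 0 V reference.
Source V1 fixes V_0 = 9 V.
KCL at each unknown node (sum of currents leaving = 0; resistances in Ω):
  Node 1: (V_1 - V_5)/120 + (V_1 - 9)/39000 + (V_1 - V_4)/15000 + (V_1 - V_6)/5.6 + (V_1 - 0)/240 = 0
  Node 2: (V_2 - V_3)/180 + (V_2 - V_6)/1500 + (V_2 - 0)/6200 = 0
  Node 3: (V_3 - V_2)/180 + (V_3 - 0)/5.1 + (V_3 - V_6)/820 = 0
  Node 4: (V_4 - V_6)/20000 + (V_4 - V_1)/15000 + (V_4 - V_5)/270 + (V_4 - 0)/82000 = 0
  Node 5: (V_5 - V_6)/620 + (V_5 - V_1)/120 + (V_5 - 9)/1.8 + (V_5 - V_4)/270 = 0
  Node 6: (V_6 - V_2)/1500 + (V_6 - V_5)/620 + (V_6 - V_4)/20000 + (V_6 - V_1)/5.6 + (V_6 - V_3)/820 + (V_6 - 0)/30 = 0
Collecting terms (coefficients in siemens):
  0.1912·V_1 - 0.00006667·V_4 - 0.008333·V_5 - 0.1786·V_6 = 0.0002308
  0.006384·V_2 - 0.005556·V_3 - 0.0006667·V_6 = 0
  0.2029·V_3 - 0.005556·V_2 - 0.00122·V_6 = 0
  0.003833·V_4 - 0.00006667·V_1 - 0.003704·V_5 - 0.00005·V_6 = 0
  0.5692·V_5 - 0.008333·V_1 - 0.003704·V_4 - 0.001613·V_6 = 5
  0.2155·V_6 - 0.1786·V_1 - 0.0006667·V_2 - 0.00122·V_3 - 0.00005·V_4 - 0.001613·V_5 = 0
Solving these 6 simultaneous equations (Gaussian elimination) gives:
  V_1 = 2.018 V, V_2 = 0.1957 V, V_3 = 0.01583 V, V_4 = 8.634 V
  V_5 = 8.875 V, V_6 = 1.742 V
Power in each resistor, P = (ΔV)²/R:
  P_R1 = (0.1957 - 0.01583)²/180 = 0.0001797 W
  P_R2 = (0.1957 - 1.742)²/1500 = 0.001594 W
  P_R3 = (8.875 - 1.742)²/620 = 0.08206 W
  P_R4 = (2.018 - 8.875)²/120 = 0.3918 W
  P_R5 = (0.01583 - 0)²/5.1 = 0.00004914 W
  P_R6 = (9 - 8.875)²/1.8 = 0.008703 W
  P_R7 = (8.634 - 1.742)²/20000 = 0.002375 W
  P_R8 = (9 - 2.018)²/39000 = 0.00125 W
  P_R9 = (9 - 0)²/2.7 = 30 W
  P_R10 = (2.018 - 8.634)²/15000 = 0.002918 W
  P_R11 = (2.018 - 1.742)²/5.6 = 0.01364 W
  P_R12 = (2.018 - 0)²/240 = 0.01697 W
  P_R13 = (0.1957 - 0)²/6200 = 0.000006177 W
  P_R14 = (0.01583 - 1.742)²/820 = 0.003633 W
  P_R15 = (8.634 - 8.875)²/270 = 0.0002143 W
  P_R16 = (8.634 - 0)²/82000 = 0.0009092 W
  P_R17 = (1.742 - 0)²/30 = 0.1011 W
P_total = P_R1 + P_R2 + P_R3 + P_R4 + P_R5 + P_R6 + P_R7 + P_R8 + P_R9 + P_R10 + P_R11 + P_R12 + P_R13 + P_R14 + P_R15 + P_R16 + P_R17 = 30.63 W

Final answer: 30.63 W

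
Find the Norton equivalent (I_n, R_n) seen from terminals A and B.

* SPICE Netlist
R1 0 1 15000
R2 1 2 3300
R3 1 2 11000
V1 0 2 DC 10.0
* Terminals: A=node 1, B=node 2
Find the Thévenin equivalent first; then I_n = V_th/R_th and R_n = R_th.
Step 1 — V_th is the open-circuit voltage V_A - V_B (nothing connected across the terminals).
Nodal analysis, taking node 2 as the 0 V reference.
Source V1 fixes V_0 = 10 V.
KCL at each unknown node (sum of currents leaving = 0; resistances in Ω):
  Node 1: (V_1 - 10)/15000 + (V_1 - 0)/3300 + (V_1 - 0)/11000 = 0
Collecting terms: 0.0004606 × V_1 = 0.0006667  =>  V_1 = 1.447 V
V_th = V_1 - V_2 = 1.447 - 0 = 1.447 V
Step 2 — R_th: zero the source — replace V1 by a short circuit (node 2 merges into node 0) — and find the resistance seen between A (node 1) and B (node 0).
Reduce the network between node 1 (A) and node 0 (B) by series/parallel combination:
  Rp1 = R1 ‖ R2 ‖ R3 (parallel, all between nodes 0 and 1) = 1/(1/15000 + 1/3300 + 1/11000) = 2171 Ω
R_th = 2.171 kΩ
I_n = V_th/R_th = 1.447/2171 = 0.0006667 A, and R_n = R_th = 2.171 kΩ

Final answer: I_n = 0.0006667 A, R_n = 2.171 kΩ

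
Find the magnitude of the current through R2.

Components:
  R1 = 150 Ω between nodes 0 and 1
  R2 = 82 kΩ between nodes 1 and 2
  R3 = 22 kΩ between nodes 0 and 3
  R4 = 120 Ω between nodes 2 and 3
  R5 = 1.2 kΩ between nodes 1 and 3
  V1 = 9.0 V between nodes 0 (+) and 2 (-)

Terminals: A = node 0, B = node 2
Nodal analysis, taking node 2 as the 0 V reference.
Source V1 fixes V_0 = 9 V.
KCL at each unknown node (sum of currents leaving = 0; resistances in Ω):
  Node 1: (V_1 - 9)/150 + (V_1 - 0)/82000 + (V_1 - V_3)/1200 = 0
  Node 3: (V_3 - 9)/22000 + (V_3 - 0)/120 + (V_3 - V_1)/1200 = 0
Collecting terms (coefficients in siemens):
  0.007512·V_1 - 0.0008333·V_3 = 0.06
  0.009212·V_3 - 0.0008333·V_1 = 0.0004091
Determinant D = (0.007512)(0.009212) - (-0.0008333)(-0.0008333) = 0.00006851
V_1 = [(0.06)(0.009212) - (-0.0008333)(0.0004091)]/D = 8.073 V
V_3 = [(0.007512)(0.0004091) - (0.06)(-0.0008333)]/D = 0.7747 V
I_R2 = (V_1 - V_2)/R2 = (8.073 - 0)/82000 = 0.00009845 A
|I_R2| = 0.00009845 A

Final answer: |I_R2| = 9.845e-05 A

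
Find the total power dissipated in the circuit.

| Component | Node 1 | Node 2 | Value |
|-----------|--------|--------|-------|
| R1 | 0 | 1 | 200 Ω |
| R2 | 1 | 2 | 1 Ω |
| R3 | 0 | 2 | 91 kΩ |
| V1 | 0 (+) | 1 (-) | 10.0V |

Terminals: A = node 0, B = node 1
Nodal analysis, taking node 1 as the 0 V reference.
Source V1 fixes V_0 = 10 V.
KCL at each unknown node (sum of currents leaving = 0; resistances in Ω):
  Node 2: (V_2 - 0)/1 + (V_2 - 10)/91000 = 0
Collecting terms: 1 × V_2 = 0.0001099  =>  V_2 = 0.0001099 V
Power in each resistor, P = (ΔV)²/R:
  P_R1 = (10 - 0)²/200 = 0.5 W
  P_R2 = (0 - 0.0001099)²/1 = 0.00000001208 W
  P_R3 = (10 - 0.0001099)²/91000 = 0.001099 W
P_total = P_R1 + P_R2 + P_R3 = 0.5011 W

Final answer: 0.5011 W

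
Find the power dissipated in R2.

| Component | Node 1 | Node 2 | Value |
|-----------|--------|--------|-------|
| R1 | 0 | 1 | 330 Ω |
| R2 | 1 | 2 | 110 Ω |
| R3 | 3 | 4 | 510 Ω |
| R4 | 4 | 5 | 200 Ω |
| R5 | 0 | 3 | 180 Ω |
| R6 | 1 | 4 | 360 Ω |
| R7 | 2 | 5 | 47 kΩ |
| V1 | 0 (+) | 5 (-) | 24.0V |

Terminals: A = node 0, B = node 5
Nodal analysis, taking node 5 as the 0 V reference.
Source V1 fixes V_0 = 24 V.
KCL at each unknown node (sum of currents leaving = 0; resistances in Ω):
  Node 1: (V_1 - 24)/330 + (V_1 - V_2)/110 + (V_1 - V_4)/360 = 0
  Node 2: (V_2 - V_1)/110 + (V_2 - 0)/47000 = 0
  Node 3: (V_3 - V_4)/510 + (V_3 - 24)/180 = 0
  Node 4: (V_4 - V_3)/510 + (V_4 - 0)/200 + (V_4 - V_1)/360 = 0
Collecting terms (coefficients in siemens):
  0.0149·V_1 - 0.009091·V_2 - 0.002778·V_4 = 0.07273
  0.009112·V_2 - 0.009091·V_1 = 0
  0.007516·V_3 - 0.001961·V_4 = 0.1333
  0.009739·V_4 - 0.002778·V_1 - 0.001961·V_3 = 0
Solving these 4 simultaneous equations (Gaussian elimination) gives:
  V_1 = 16.66 V, V_2 = 16.62 V, V_3 = 20.03 V, V_4 = 8.786 V
I_R2 = (V_1 - V_2)/R2 = (16.66 - 16.62)/110 = 0.0003537 A
P_R2 = I_R2² × R2 = (0.0003537)² × 110 = 0.00001376 W

Final answer: 1.376e-05 W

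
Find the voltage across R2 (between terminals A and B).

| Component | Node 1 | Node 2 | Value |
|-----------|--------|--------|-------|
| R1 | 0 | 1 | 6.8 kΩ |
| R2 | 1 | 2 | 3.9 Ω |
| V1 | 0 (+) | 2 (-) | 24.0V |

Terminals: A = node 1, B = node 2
R1 and R2 are in series across V1 (node 0 → node 1 → node 2), and the output A–B is taken across R2, so this is a voltage divider.
Series current: I = V1/(R1 + R2) = 24/(6800 + 3.9) = 24/6804 = 0.003527 A
V_R2 = I × R2 = V1 × R2/(R1 + R2) = 24 × 3.9/6804 = 0.01376 V

Final answer: 0.01376 V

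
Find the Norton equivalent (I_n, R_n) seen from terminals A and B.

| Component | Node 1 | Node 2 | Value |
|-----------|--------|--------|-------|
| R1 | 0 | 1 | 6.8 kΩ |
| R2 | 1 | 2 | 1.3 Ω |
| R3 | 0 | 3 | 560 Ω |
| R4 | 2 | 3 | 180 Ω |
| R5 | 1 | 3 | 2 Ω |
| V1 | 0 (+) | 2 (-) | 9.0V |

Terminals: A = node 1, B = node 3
Find the Thévenin equivalent first; then I_n = V_th/R_th and R_n = R_th.
Step 1 — V_th is the open-circuit voltage V_A - V_B (nothing connected across the terminals).
Nodal analysis, taking node 2 as the 0 V reference.
Source V1 fixes V_0 = 9 V.
KCL at each unknown node (sum of currents leaving = 0; resistances in Ω):
  Node 1: (V_1 - 9)/6800 + (V_1 - 0)/1.3 + (V_1 - V_3)/2 = 0
  Node 3: (V_3 - 9)/560 + (V_3 - 0)/180 + (V_3 - V_1)/2 = 0
Collecting terms (coefficients in siemens):
  1.269·V_1 - 0.5·V_3 = 0.001324
  0.5073·V_3 - 0.5·V_1 = 0.01607
Determinant D = (1.269)(0.5073) - (-0.5)(-0.5) = 0.394
V_1 = [(0.001324)(0.5073) - (-0.5)(0.01607)]/D = 0.0221 V
V_3 = [(1.269)(0.01607) - (0.001324)(-0.5)]/D = 0.05346 V
V_th = V_1 - V_3 = 0.0221 - 0.05346 = -0.03136 V
Step 2 — R_th: zero the source — replace V1 by a short circuit (node 2 merges into node 0) — and find the resistance seen between A (node 1) and B (node 3).
Reduce the network between node 1 (A) and node 3 (B) by series/parallel combination:
  Rp1 = R1 ‖ R2 (parallel, both between nodes 0 and 1) = 1/(1/6800 + 1/1.3) = 1.3 Ω
  Rp2 = R3 ‖ R4 (parallel, both between nodes 0 and 3) = 1/(1/560 + 1/180) = 136.2 Ω
  Rs1 = Rp1 + Rp2 (series, joined only at node 0) = 1.3 + 136.2 = 137.5 Ω
  Rp3 = R5 ‖ Rs1 (parallel, both between nodes 1 and 3) = 1/(1/2 + 1/137.5) = 1.971 Ω
R_th = 1.971 Ω
I_n = V_th/R_th = -0.03136/1.971 = -0.01591 A, and R_n = R_th = 1.971 Ω

Final answer: I_n = -0.01591 A, R_n = 1.971 Ω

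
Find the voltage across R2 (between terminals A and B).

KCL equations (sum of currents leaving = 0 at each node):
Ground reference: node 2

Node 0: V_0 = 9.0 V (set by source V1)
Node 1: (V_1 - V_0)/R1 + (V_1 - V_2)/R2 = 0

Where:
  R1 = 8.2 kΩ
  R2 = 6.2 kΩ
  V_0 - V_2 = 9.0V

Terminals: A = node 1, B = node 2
R1 and R2 are in series across V1 (node 0 → node 1 → node 2), and the output A–B is taken across R2, so this is a voltage divider.
Series current: I = V1/(R1 + R2) = 9/(8200 + 6200) = 9/14400 = 0.000625 A
V_R2 = I × R2 = V1 × R2/(R1 + R2) = 9 × 6200/14400 = 3.875 V

Final answer: 3.875 V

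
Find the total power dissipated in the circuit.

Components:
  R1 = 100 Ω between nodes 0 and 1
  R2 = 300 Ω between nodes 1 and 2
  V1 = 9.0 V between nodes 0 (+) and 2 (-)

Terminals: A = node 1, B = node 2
Nodal analysis, taking node 2 as the 0 V reference.
Source V1 fixes V_0 = 9 V.
KCL at each unknown node (sum of currents leaving = 0; resistances in Ω):
  Node 1: (V_1 - 9)/100 + (V_1 - 0)/300 = 0
Collecting terms: 0.01333 × V_1 = 0.09  =>  V_1 = 6.75 V
Power in each resistor, P = (ΔV)²/R:
  P_R1 = (9 - 6.75)²/100 = 0.05063 W
  P_R2 = (6.75 - 0)²/300 = 0.1519 W
P_total = P_R1 + P_R2 = 0.2025 W

Final answer: 0.2025 W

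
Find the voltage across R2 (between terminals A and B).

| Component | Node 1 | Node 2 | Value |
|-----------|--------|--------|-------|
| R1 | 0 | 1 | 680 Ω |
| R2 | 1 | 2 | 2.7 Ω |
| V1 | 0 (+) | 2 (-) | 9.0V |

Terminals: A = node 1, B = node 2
R1 and R2 are in series across V1 (node 0 → node 1 → node 2), and the output A–B is taken across R2, so this is a voltage divider.
Series current: I = V1/(R1 + R2) = 9/(680 + 2.7) = 9/682.7 = 0.01318 A
V_R2 = I × R2 = V1 × R2/(R1 + R2) = 9 × 2.7/682.7 = 0.03559 V

Final answer: 0.03559 V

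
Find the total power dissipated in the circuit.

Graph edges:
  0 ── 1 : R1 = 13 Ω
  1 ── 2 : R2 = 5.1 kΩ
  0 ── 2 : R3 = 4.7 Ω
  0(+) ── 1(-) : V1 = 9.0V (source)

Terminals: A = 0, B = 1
Nodal analysis, taking node 1 as the 0 V reference.
Source V1 fixes V_0 = 9 V.
KCL at each unknown node (sum of currents leaving = 0; resistances in Ω):
  Node 2: (V_2 - 0)/5100 + (V_2 - 9)/4.7 = 0
Collecting terms: 0.213 × V_2 = 1.915  =>  V_2 = 8.992 V
Power in each resistor, P = (ΔV)²/R:
  P_R1 = (9 - 0)²/13 = 6.231 W
  P_R2 = (0 - 8.992)²/5100 = 0.01585 W
  P_R3 = (9 - 8.992)²/4.7 = 0.00001461 W
P_total = P_R1 + P_R2 + P_R3 = 6.247 W

Final answer: 6.247 W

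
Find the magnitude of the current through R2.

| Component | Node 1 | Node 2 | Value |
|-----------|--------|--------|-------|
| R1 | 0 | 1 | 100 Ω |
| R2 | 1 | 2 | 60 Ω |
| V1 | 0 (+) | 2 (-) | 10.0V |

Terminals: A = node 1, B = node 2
Nodal analysis, taking node 2 as the 0 V reference.
Source V1 fixes V_0 = 10 V.
KCL at each unknown node (sum of currents leaving = 0; resistances in Ω):
  Node 1: (V_1 - 10)/100 + (V_1 - 0)/60 = 0
Collecting terms: 0.02667 × V_1 = 0.1  =>  V_1 = 3.75 V
I_R2 = (V_1 - V_2)/R2 = (3.75 - 0)/60 = 0.0625 A
|I_R2| = 0.0625 A

Final answer: |I_R2| = 0.0625 A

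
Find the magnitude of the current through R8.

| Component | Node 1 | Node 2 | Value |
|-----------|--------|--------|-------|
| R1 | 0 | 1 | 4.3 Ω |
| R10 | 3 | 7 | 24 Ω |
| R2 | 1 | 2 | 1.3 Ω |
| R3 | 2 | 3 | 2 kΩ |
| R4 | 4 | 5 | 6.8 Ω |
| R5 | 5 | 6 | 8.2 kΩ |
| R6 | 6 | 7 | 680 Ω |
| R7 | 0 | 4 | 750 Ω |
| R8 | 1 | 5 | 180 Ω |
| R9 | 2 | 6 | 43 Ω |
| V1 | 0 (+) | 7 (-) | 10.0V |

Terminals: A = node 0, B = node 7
Nodal analysis, taking node 7 as the 0 V reference.
Source V1 fixes V_0 = 10 V.
KCL at each unknown node (sum of currents leaving = 0; resistances in Ω):
  Node 1: (V_1 - 10)/4.3 + (V_1 - V_2)/1.3 + (V_1 - V_5)/180 = 0
  Node 2: (V_2 - V_1)/1.3 + (V_2 - V_3)/2000 + (V_2 - V_6)/43 = 0
  Node 3: (V_3 - V_2)/2000 + (V_3 - 0)/24 = 0
  Node 4: (V_4 - V_5)/6.8 + (V_4 - 10)/750 = 0
  Node 5: (V_5 - V_4)/6.8 + (V_5 - V_6)/8200 + (V_5 - V_1)/180 = 0
  Node 6: (V_6 - V_5)/8200 + (V_6 - 0)/680 + (V_6 - V_2)/43 = 0
Collecting terms (coefficients in siemens):
  1.007·V_1 - 0.7692·V_2 - 0.005556·V_5 = 2.326
  0.793·V_2 - 0.7692·V_1 - 0.0005·V_3 - 0.02326·V_6 = 0
  0.04217·V_3 - 0.0005·V_2 = 0
  0.1484·V_4 - 0.1471·V_5 = 0.01333
  0.1527·V_5 - 0.005556·V_1 - 0.1471·V_4 - 0.000122·V_6 = 0
  0.02485·V_6 - 0.02326·V_2 - 0.000122·V_5 = 0
Solving these 6 simultaneous equations (Gaussian elimination) gives:
  V_1 = 9.921 V, V_2 = 9.896 V, V_3 = 0.1173 V, V_4 = 9.926 V
  V_5 = 9.925 V, V_6 = 9.311 V
I_R8 = (V_1 - V_5)/R8 = (9.921 - 9.925)/180 = -0.00002435 A
|I_R8| = 0.00002435 A

Final answer: |I_R8| = 2.435e-05 A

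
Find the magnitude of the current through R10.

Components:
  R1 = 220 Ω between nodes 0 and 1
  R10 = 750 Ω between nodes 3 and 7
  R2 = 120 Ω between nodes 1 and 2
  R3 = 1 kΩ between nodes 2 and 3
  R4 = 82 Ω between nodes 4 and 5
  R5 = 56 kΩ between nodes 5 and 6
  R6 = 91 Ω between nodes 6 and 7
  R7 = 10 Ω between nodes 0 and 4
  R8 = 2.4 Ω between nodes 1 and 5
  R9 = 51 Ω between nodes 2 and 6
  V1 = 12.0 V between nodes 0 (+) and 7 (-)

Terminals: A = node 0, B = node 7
Nodal analysis, taking node 7 as the 0 V reference.
Source V1 fixes V_0 = 12 V.
KCL at each unknown node (sum of currents leaving = 0; resistances in Ω):
  Node 1: (V_1 - 12)/220 + (V_1 - V_2)/120 + (V_1 - V_5)/2.4 = 0
  Node 2: (V_2 - V_1)/120 + (V_2 - V_3)/1000 + (V_2 - V_6)/51 = 0
  Node 3: (V_3 - V_2)/1000 + (V_3 - 0)/750 = 0
  Node 4: (V_4 - V_5)/82 + (V_4 - 12)/10 = 0
  Node 5: (V_5 - V_4)/82 + (V_5 - V_6)/56000 + (V_5 - V_1)/2.4 = 0
  Node 6: (V_6 - V_5)/56000 + (V_6 - 0)/91 + (V_6 - V_2)/51 = 0
Collecting terms (coefficients in siemens):
  0.4295·V_1 - 0.008333·V_2 - 0.4167·V_5 = 0.05455
  0.02894·V_2 - 0.008333·V_1 - 0.001·V_3 - 0.01961·V_6 = 0
  0.002333·V_3 - 0.001·V_2 = 0
  0.1122·V_4 - 0.0122·V_5 = 1.2
  0.4289·V_5 - 0.4167·V_1 - 0.0122·V_4 - 0.00001786·V_6 = 0
  0.03061·V_6 - 0.01961·V_2 - 0.00001786·V_5 = 0
Solving these 6 simultaneous equations (Gaussian elimination) gives:
  V_1 = 9.499 V, V_2 = 4.968 V, V_3 = 2.129 V, V_4 = 11.74 V
  V_5 = 9.562 V, V_6 = 3.188 V
I_R10 = (V_3 - V_7)/R10 = (2.129 - 0)/750 = 0.002839 A
|I_R10| = 0.002839 A

Final answer: |I_R10| = 0.002839 A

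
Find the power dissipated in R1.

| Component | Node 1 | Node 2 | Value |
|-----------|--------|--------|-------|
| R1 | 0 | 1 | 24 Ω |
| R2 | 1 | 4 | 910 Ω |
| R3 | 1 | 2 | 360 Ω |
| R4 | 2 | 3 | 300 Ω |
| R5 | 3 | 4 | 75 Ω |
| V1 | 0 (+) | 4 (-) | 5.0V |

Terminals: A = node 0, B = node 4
Nodal analysis, taking node 4 as the 0 V reference.
Source V1 fixes V_0 = 5 V.
KCL at each unknown node (sum of currents leaving = 0; resistances in Ω):
  Node 1: (V_1 - 5)/24 + (V_1 - 0)/910 + (V_1 - V_2)/360 = 0
  Node 2: (V_2 - V_1)/360 + (V_2 - V_3)/300 = 0
  Node 3: (V_3 - V_2)/300 + (V_3 - 0)/75 = 0
Collecting terms (coefficients in siemens):
  0.04554·V_1 - 0.002778·V_2 = 0.2083
  0.006111·V_2 - 0.002778·V_1 - 0.003333·V_3 = 0
  0.01667·V_3 - 0.003333·V_2 = 0
Solving these 3 simultaneous equations (Gaussian elimination) gives:
  V_1 = 4.721 V, V_2 = 2.409 V, V_3 = 0.4818 V
I_R1 = (V_0 - V_1)/R1 = (5 - 4.721)/24 = 0.01161 A
P_R1 = I_R1² × R1 = (0.01161)² × 24 = 0.003236 W

Final answer: 0.003236 W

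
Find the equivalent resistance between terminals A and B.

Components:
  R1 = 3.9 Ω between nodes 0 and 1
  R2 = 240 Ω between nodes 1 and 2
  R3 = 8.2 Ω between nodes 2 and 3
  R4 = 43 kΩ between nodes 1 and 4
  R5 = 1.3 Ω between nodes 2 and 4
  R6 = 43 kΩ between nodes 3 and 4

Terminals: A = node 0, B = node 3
The network is not a plain series/parallel combination. Inject a 1 A test current into terminal A (node 0) and return it from terminal B (node 3); then R_eq = V_A / (1 A).
Nodal analysis, taking node 3 as the 0 V reference.
Current source I_test pushes 1 A into node 0 and draws it out of node 3.
KCL at each unknown node (sum of currents leaving = 0; resistances in Ω):
  Node 0: (V_0 - V_1)/3.9 - 1 = 0
  Node 1: (V_1 - V_0)/3.9 + (V_1 - V_2)/240 + (V_1 - V_4)/43000 = 0
  Node 2: (V_2 - V_1)/240 + (V_2 - 0)/8.2 + (V_2 - V_4)/1.3 = 0
  Node 4: (V_4 - V_1)/43000 + (V_4 - V_2)/1.3 + (V_4 - 0)/43000 = 0
Collecting terms (coefficients in siemens):
  0.2564·V_0 - 0.2564·V_1 = 1
  0.2606·V_1 - 0.2564·V_0 - 0.004167·V_2 - 0.00002326·V_4 = 0
  0.8953·V_2 - 0.004167·V_1 - 0.7692·V_4 = 0
  0.7693·V_4 - 0.00002326·V_1 - 0.7692·V_2 = 0
Solving these 4 simultaneous equations (Gaussian elimination) gives:
  V_0 = 250.8 V, V_1 = 246.9 V, V_2 = 8.198 V, V_4 = 8.205 V
R_eq = V_0 / 1 A = 250.8 Ω

Final answer: 250.8 Ω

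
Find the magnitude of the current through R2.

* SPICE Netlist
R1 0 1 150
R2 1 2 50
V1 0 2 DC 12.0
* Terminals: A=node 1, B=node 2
Nodal analysis, taking node 2 as the 0 V reference.
Source V1 fixes V_0 = 12 V.
KCL at each unknown node (sum of currents leaving = 0; resistances in Ω):
  Node 1: (V_1 - 12)/150 + (V_1 - 0)/50 = 0
Collecting terms: 0.02667 × V_1 = 0.08  =>  V_1 = 3 V
I_R2 = (V_1 - V_2)/R2 = (3 - 0)/50 = 0.06 A
|I_R2| = 0.06 A

Final answer: |I_R2| = 0.06 A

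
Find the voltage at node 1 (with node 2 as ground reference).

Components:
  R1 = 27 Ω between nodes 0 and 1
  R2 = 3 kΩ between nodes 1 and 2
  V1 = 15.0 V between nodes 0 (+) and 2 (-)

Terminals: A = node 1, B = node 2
Nodal analysis, taking node 2 as the 0 V reference.
Source V1 fixes V_0 = 15 V.
KCL at each unknown node (sum of currents leaving = 0; resistances in Ω):
  Node 1: (V_1 - 15)/27 + (V_1 - 0)/3000 = 0
Collecting terms: 0.03737 × V_1 = 0.5556  =>  V_1 = 14.87 V
The requested potential is V_1 = 14.87 V.

Final answer: V_1 = 14.87 V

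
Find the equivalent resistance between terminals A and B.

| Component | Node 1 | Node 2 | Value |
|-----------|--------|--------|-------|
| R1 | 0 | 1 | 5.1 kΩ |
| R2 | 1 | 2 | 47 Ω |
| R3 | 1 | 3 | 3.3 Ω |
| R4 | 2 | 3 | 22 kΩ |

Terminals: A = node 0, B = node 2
Reduce the network between node 0 (A) and node 2 (B) by series/parallel combination:
  Rs1 = R3 + R4 (series, joined only at node 3) = 3.3 + 22000 = 22000 Ω
  Rp1 = R2 ‖ Rs1 (parallel, both between nodes 1 and 2) = 1/(1/47 + 1/22000) = 46.9 Ω
  Rs2 = R1 + Rp1 (series, joined only at node 1) = 5100 + 46.9 = 5147 Ω
R_eq = 5.147 kΩ

Final answer: 5.147 kΩ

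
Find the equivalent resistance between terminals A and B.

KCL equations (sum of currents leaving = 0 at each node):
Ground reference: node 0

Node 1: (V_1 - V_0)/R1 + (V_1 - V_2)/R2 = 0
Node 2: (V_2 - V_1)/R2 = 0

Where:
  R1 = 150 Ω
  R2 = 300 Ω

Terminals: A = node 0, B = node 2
Reduce the network between node 0 (A) and node 2 (B) by series/parallel combination:
  Rs1 = R1 + R2 (series, joined only at node 1) = 150 + 300 = 450 Ω
R_eq = 450 Ω

Final answer: 450 Ω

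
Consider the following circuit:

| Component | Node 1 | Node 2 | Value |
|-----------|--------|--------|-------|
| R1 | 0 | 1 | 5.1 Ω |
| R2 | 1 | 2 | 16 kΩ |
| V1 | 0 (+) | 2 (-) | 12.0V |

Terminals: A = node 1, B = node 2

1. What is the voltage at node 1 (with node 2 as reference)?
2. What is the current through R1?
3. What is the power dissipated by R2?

Nodal analysis, taking node 2 as the 0 V reference.
Source V1 fixes V_0 = 12 V.
KCL at each unknown node (sum of currents leaving = 0; resistances in Ω):
  Node 1: (V_1 - 12)/5.1 + (V_1 - 0)/16000 = 0
Collecting terms: 0.1961 × V_1 = 2.353  =>  V_1 = 12 V
Part 1:
  Read off the nodal solution: V_1 = 12 V
Part 2:
  I_R1 = (V_0 - V_1)/R1 = (12 - 12)/5.1 = 0.0007498 A
  Magnitude: I_R1 = 0.0007498 A
Part 3:
  I_R2 = (V_1 - V_2)/R2 = (12 - 0)/16000 = 0.0007498 A
  P_R2 = I_R2² × R2 = (0.0007498)² × 16000 = 0.008994 W

Final answers:
1. V_1 = 12 V
2. I_R1 = 0.0007498 A
3. P_R2 = 0.008994 W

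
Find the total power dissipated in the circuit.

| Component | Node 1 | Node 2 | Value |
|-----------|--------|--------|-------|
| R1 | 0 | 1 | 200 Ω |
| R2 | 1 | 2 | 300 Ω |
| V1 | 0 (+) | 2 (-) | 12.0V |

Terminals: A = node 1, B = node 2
Nodal analysis, taking node 2 as the 0 V reference.
Source V1 fixes V_0 = 12 V.
KCL at each unknown node (sum of currents leaving = 0; resistances in Ω):
  Node 1: (V_1 - 12)/200 + (V_1 - 0)/300 = 0
Collecting terms: 0.008333 × V_1 = 0.06  =>  V_1 = 7.2 V
Power in each resistor, P = (ΔV)²/R:
  P_R1 = (12 - 7.2)²/200 = 0.1152 W
  P_R2 = (7.2 - 0)²/300 = 0.1728 W
P_total = P_R1 + P_R2 = 0.288 W

Final answer: 0.288 W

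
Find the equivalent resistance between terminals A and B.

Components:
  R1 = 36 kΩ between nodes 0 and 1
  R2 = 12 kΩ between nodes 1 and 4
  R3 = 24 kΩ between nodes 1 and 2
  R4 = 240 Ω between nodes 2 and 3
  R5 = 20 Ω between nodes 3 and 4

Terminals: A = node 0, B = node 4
Reduce the network between node 0 (A) and node 4 (B) by series/parallel combination:
  Rs1 = R3 + R4 (series, joined only at node 2) = 24000 + 240 = 24240 Ω
  Rs2 = R5 + Rs1 (series, joined only at node 3) = 20 + 24240 = 24260 Ω
  Rp1 = R2 ‖ Rs2 (parallel, both between nodes 1 and 4) = 1/(1/12000 + 1/24260) = 8029 Ω
  Rs3 = R1 + Rp1 (series, joined only at node 1) = 36000 + 8029 = 44030 Ω
R_eq = 44.03 kΩ

Final answer: 44.03 kΩ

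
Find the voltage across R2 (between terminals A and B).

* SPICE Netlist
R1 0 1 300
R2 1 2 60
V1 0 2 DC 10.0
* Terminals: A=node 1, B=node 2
R1 and R2 are in series across V1 (node 0 → node 1 → node 2), and the output A–B is taken across R2, so this is a voltage divider.
Series current: I = V1/(R1 + R2) = 10/(300 + 60) = 10/360 = 0.02778 A
V_R2 = I × R2 = V1 × R2/(R1 + R2) = 10 × 60/360 = 1.667 V

Final answer: 1.667 V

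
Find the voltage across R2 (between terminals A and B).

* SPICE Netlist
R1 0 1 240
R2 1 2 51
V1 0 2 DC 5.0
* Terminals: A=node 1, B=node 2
R1 and R2 are in series across V1 (node 0 → node 1 → node 2), and the output A–B is taken across R2, so this is a voltage divider.
Series current: I = V1/(R1 + R2) = 5/(240 + 51) = 5/291 = 0.01718 A
V_R2 = I × R2 = V1 × R2/(R1 + R2) = 5 × 51/291 = 0.8763 V

Final answer: 0.8763 V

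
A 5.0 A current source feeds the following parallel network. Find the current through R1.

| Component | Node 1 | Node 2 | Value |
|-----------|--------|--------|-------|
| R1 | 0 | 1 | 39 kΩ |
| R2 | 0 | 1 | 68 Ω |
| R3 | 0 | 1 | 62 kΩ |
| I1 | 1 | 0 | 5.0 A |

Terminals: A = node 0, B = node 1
All resistors sit directly between nodes 0 and 1, so they are in parallel and share one voltage V; the full source current 5 A splits among them.
1/R_par = 1/39000 + 1/68 + 1/62000 = 0.01475 S  =>  R_par = 67.81 Ω
V = I × R_par = 5 × 67.81 = 339 V
I_R1 = V/R1 = 339/39000 = 0.008693 A

Final answer: 0.008693 A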